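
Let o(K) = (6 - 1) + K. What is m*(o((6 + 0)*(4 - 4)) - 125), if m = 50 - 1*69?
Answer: 2280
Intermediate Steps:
m = -19 (m = 50 - 69 = -19)
o(K) = 5 + K
m*(o((6 + 0)*(4 - 4)) - 125) = -19*((5 + (6 + 0)*(4 - 4)) - 125) = -19*((5 + 6*0) - 125) = -19*((5 + 0) - 125) = -19*(5 - 125) = -19*(-120) = 2280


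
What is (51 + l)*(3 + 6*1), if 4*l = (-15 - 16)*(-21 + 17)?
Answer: 738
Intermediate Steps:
l = 31 (l = ((-15 - 16)*(-21 + 17))/4 = (-31*(-4))/4 = (¼)*124 = 31)
(51 + l)*(3 + 6*1) = (51 + 31)*(3 + 6*1) = 82*(3 + 6) = 82*9 = 738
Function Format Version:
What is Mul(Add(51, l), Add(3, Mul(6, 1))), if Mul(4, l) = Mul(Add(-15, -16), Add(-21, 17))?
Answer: 738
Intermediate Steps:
l = 31 (l = Mul(Rational(1, 4), Mul(Add(-15, -16), Add(-21, 17))) = Mul(Rational(1, 4), Mul(-31, -4)) = Mul(Rational(1, 4), 124) = 31)
Mul(Add(51, l), Add(3, Mul(6, 1))) = Mul(Add(51, 31), Add(3, Mul(6, 1))) = Mul(82, Add(3, 6)) = Mul(82, 9) = 738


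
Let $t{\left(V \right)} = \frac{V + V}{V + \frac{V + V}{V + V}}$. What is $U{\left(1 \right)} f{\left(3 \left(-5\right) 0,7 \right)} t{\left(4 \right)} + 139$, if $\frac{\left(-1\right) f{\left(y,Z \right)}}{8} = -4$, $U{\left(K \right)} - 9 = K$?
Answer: $651$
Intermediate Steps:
$U{\left(K \right)} = 9 + K$
$f{\left(y,Z \right)} = 32$ ($f{\left(y,Z \right)} = \left(-8\right) \left(-4\right) = 32$)
$t{\left(V \right)} = \frac{2 V}{1 + V}$ ($t{\left(V \right)} = \frac{2 V}{V + \frac{2 V}{2 V}} = \frac{2 V}{V + 2 V \frac{1}{2 V}} = \frac{2 V}{V + 1} = \frac{2 V}{1 + V}$)
$U{\left(1 \right)} f{\left(3 \left(-5\right) 0,7 \right)} t{\left(4 \right)} + 139 = \left(9 + 1\right) 32 \cdot 2 \cdot 4 \frac{1}{1 + 4} + 139 = 10 \cdot 32 \cdot 2 \cdot 4 \cdot \frac{1}{5} + 139 = 10 \cdot 32 \cdot \frac{8}{5} + 139 = 10 \cdot \frac{256}{5} + 139 = 512 + 139 = 651$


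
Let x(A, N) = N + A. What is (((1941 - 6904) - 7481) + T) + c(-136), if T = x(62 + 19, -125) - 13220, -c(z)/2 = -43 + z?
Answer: -25350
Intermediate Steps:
x(A, N) = A + N
c(z) = 86 - 2*z (c(z) = -2*(-43 + z) = 86 - 2*z)
T = -13264 (T = ((62 + 19) - 125) - 13220 = (81 - 125) - 13220 = -44 - 13220 = -13264)
(((1941 - 6904) - 7481) + T) + c(-136) = (((1941 - 6904) - 7481) - 13264) + (86 - 2*(-136)) = ((-4963 - 7481) - 13264) + (86 + 272) = (-12444 - 13264) + 358 = -25708 + 358 = -25350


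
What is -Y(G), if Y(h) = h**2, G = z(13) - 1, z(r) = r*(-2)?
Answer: -729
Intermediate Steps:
z(r) = -2*r
G = -27 (G = -2*13 - 1 = -26 - 1 = -27)
-Y(G) = -1*(-27)**2 = -1*729 = -729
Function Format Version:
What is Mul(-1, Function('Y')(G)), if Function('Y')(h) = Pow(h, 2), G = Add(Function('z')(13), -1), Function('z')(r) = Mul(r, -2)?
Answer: -729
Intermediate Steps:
Function('z')(r) = Mul(-2, r)
G = -27 (G = Add(Mul(-2, 13), -1) = Add(-26, -1) = -27)
Mul(-1, Function('Y')(G)) = Mul(-1, Pow(-27, 2)) = Mul(-1, 729) = -729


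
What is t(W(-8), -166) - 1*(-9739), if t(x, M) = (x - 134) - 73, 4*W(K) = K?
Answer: 9530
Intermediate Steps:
W(K) = K/4
t(x, M) = -207 + x (t(x, M) = (-134 + x) - 73 = -207 + x)
t(W(-8), -166) - 1*(-9739) = (-207 + (¼)*(-8)) - 1*(-9739) = (-207 - 2) + 9739 = -209 + 9739 = 9530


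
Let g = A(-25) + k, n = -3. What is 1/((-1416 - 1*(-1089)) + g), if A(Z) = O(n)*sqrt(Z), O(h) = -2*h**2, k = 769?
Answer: 221/101732 + 45*I/101732 ≈ 0.0021724 + 0.00044234*I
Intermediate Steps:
A(Z) = -18*sqrt(Z) (A(Z) = (-2*(-3)**2)*sqrt(Z) = (-2*9)*sqrt(Z) = -18*sqrt(Z))
g = 769 - 90*I (g = -90*I + 769 = 769 - 90*I ≈ 769.0 - 90.0*I)
1/((-1416 - 1*(-1089)) + g) = 1/((-1416 - 1*(-1089)) + (769 - 90*I)) = 1/((-1416 + 1089) + (769 - 90*I)) = 1/(-327 + (769 - 90*I)) = 1/(442 - 90*I) = (442 + 90*I)/203464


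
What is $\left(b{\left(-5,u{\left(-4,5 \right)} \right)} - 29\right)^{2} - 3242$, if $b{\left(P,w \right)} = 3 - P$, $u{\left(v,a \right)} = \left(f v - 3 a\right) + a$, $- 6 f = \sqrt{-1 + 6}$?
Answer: $-2801$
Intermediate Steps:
$f = - \frac{\sqrt{5}}{6}$ ($f = - \frac{\sqrt{-1 + 6}}{6} = - \frac{\sqrt{5}}{6} \approx -0.37268$)
$u{\left(v,a \right)} = - 2 a - \frac{v \sqrt{5}}{6}$ ($u{\left(v,a \right)} = \left(- \frac{\sqrt{5}}{6} v - 3 a\right) + a = \left(- \frac{v \sqrt{5}}{6} - 3 a\right) + a = \left(- 3 a - \frac{v \sqrt{5}}{6}\right) + a = - 2 a - \frac{v \sqrt{5}}{6}$)
$\left(b{\left(-5,u{\left(-4,5 \right)} \right)} - 29\right)^{2} - 3242 = \left(\left(3 - -5\right) - 29\right)^{2} - 3242 = \left(\left(3 + 5\right) - 29\right)^{2} - 3242 = \left(8 - 29\right)^{2} - 3242 = \left(-21\right)^{2} - 3242 = 441 - 3242 = -2801$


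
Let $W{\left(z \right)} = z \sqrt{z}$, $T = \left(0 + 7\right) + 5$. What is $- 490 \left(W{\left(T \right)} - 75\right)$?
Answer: $36750 - 11760 \sqrt{3} \approx 16381.0$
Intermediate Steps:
$T = 12$ ($T = 7 + 5 = 12$)
$W{\left(z \right)} = z^{\frac{3}{2}}$
$- 490 \left(W{\left(T \right)} - 75\right) = - 490 \left(12^{\frac{3}{2}} - 75\right) = - 490 \left(24 \sqrt{3} - 75\right) = - 490 \left(-75 + 24 \sqrt{3}\right) = 36750 - 11760 \sqrt{3}$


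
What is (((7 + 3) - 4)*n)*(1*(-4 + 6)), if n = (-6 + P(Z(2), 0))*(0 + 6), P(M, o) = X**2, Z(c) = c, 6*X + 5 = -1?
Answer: -360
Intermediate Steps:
X = -1 (X = -5/6 + (1/6)*(-1) = -5/6 - 1/6 = -1)
P(M, o) = 1 (P(M, o) = (-1)**2 = 1)
n = -30 (n = (-6 + 1)*(0 + 6) = -5*6 = -30)
(((7 + 3) - 4)*n)*(1*(-4 + 6)) = (((7 + 3) - 4)*(-30))*(1*(-4 + 6)) = ((10 - 4)*(-30))*(1*2) = (6*(-30))*2 = -180*2 = -360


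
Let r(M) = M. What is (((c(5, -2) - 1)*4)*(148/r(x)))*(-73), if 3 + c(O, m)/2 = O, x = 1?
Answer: -129648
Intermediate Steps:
c(O, m) = -6 + 2*O
(((c(5, -2) - 1)*4)*(148/r(x)))*(-73) = ((((-6 + 2*5) - 1)*4)*(148/1))*(-73) = ((((-6 + 10) - 1)*4)*(148*1))*(-73) = (((4 - 1)*4)*148)*(-73) = ((3*4)*148)*(-73) = (12*148)*(-73) = 1776*(-73) = -129648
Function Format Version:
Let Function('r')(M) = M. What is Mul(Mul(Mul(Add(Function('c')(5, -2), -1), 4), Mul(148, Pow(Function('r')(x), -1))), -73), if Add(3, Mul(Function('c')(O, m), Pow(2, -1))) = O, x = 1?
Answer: -129648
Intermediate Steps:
Function('c')(O, m) = Add(-6, Mul(2, O))
Mul(Mul(Mul(Add(Function('c')(5, -2), -1), 4), Mul(148, Pow(Function('r')(x), -1))), -73) = Mul(Mul(Mul(Add(Add(-6, Mul(2, 5)), -1), 4), Mul(148, Pow(1, -1))), -73) = Mul(Mul(Mul(Add(Add(-6, 10), -1), 4), Mul(148, 1)), -73) = Mul(Mul(Mul(Add(4, -1), 4), 148), -73) = Mul(Mul(Mul(3, 4), 148), -73) = Mul(Mul(12, 148), -73) = Mul(1776, -73) = -129648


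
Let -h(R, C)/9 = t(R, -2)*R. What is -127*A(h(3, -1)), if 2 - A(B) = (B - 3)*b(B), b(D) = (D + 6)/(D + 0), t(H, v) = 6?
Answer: -183896/9 ≈ -20433.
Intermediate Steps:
b(D) = (6 + D)/D
h(R, C) = -54*R
A(B) = 2 - (-3 + B)*(6 + B)/B (A(B) = 2 - (B - 3)*(6 + B)/B = 2 - (-3 + B)*(6 + B)/B)
-127*A(h(3, -1)) = -127*(-1 - (-54)*3 + 18/((-54*3))) = -127*(-1 - 1*(-162) + 18/(-162)) = -127*(-1 + 162 + 18*(-1/162)) = -127*(-1 + 162 - 1/9) = -127*1448/9 = -183896/9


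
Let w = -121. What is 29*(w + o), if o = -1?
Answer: -3538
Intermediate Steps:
29*(w + o) = 29*(-121 - 1) = 29*(-122) = -3538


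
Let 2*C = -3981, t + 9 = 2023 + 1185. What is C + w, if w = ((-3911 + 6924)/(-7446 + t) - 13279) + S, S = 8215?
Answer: -59926949/8494 ≈ -7055.2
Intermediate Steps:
t = 3199 (t = -9 + (2023 + 1185) = -9 + 3208 = 3199)
w = -21509821/4247 (w = ((-3911 + 6924)/(-7446 + 3199) - 13279) + 8215 = (3013/(-4247) - 13279) + 8215 = (3013*(-1/4247) - 13279) + 8215 = (-3013/4247 - 13279) + 8215 = -56398926/4247 + 8215 = -21509821/4247 ≈ -5064.7)
C = -3981/2 (C = (1/2)*(-3981) = -3981/2 ≈ -1990.5)
C + w = -3981/2 - 21509821/4247 = -59926949/8494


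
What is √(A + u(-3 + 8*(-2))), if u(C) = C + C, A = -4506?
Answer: 8*I*√71 ≈ 67.409*I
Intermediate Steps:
u(C) = 2*C
√(A + u(-3 + 8*(-2))) = √(-4506 + 2*(-3 + 8*(-2))) = √(-4506 + 2*(-3 - 16)) = √(-4506 + 2*(-19)) = √(-4506 - 38) = √(-4544) = 8*I*√71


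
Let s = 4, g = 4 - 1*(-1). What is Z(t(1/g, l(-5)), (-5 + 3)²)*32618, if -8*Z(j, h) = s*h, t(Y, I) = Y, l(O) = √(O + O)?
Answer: -65236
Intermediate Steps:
l(O) = √2*√O (l(O) = √(2*O) = √2*√O)
g = 5 (g = 4 + 1 = 5)
Z(j, h) = -h/2
Z(t(1/g, l(-5)), (-5 + 3)²)*32618 = -(-5 + 3)²/2*32618 = -½*(-2)²*32618 = -½*4*32618 = -2*32618 = -65236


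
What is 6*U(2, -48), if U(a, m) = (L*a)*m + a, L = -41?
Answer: 23628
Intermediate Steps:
U(a, m) = a - 41*a*m (U(a, m) = (-41*a)*m + a = -41*a*m + a = a - 41*a*m)
6*U(2, -48) = 6*(2*(1 - 41*(-48))) = 6*(2*(1 + 1968)) = 6*(2*1969) = 6*3938 = 23628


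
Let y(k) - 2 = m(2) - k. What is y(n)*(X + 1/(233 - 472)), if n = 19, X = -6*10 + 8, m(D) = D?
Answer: 186435/239 ≈ 780.06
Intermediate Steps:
X = -52 (X = -60 + 8 = -52)
y(k) = 4 - k (y(k) = 2 + (2 - k) = 4 - k)
y(n)*(X + 1/(233 - 472)) = (4 - 1*19)*(-52 + 1/(233 - 472)) = (4 - 19)*(-52 + 1/(-239)) = -15*(-52 - 1/239) = -15*(-12429/239) = 186435/239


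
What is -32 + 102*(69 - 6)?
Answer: 6394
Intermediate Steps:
-32 + 102*(69 - 6) = -32 + 102*63 = -32 + 6426 = 6394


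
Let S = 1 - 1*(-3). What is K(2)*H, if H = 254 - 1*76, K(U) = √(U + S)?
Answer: 178*√6 ≈ 436.01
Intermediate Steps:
S = 4 (S = 1 + 3 = 4)
K(U) = √(4 + U) (K(U) = √(U + 4) = √(4 + U))
H = 178 (H = 254 - 76 = 178)
K(2)*H = √(4 + 2)*178 = √6*178 = 178*√6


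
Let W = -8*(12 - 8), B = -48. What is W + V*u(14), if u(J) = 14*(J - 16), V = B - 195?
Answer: 6772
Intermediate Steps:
W = -32 (W = -8*4 = -32)
V = -243 (V = -48 - 195 = -243)
u(J) = -224 + 14*J (u(J) = 14*(-16 + J) = -224 + 14*J)
W + V*u(14) = -32 - 243*(-224 + 14*14) = -32 - 243*(-224 + 196) = -32 - 243*(-28) = -32 + 6804 = 6772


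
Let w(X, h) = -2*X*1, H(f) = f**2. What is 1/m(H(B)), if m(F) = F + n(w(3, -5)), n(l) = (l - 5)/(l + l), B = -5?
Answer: 12/311 ≈ 0.038585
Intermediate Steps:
w(X, h) = -2*X
n(l) = (-5 + l)/(2*l) (n(l) = (-5 + l)/((2*l)) = (-5 + l)*(1/(2*l)) = (-5 + l)/(2*l))
m(F) = 11/12 + F (m(F) = F + (-5 - 2*3)/(2*((-2*3))) = F + (1/2)*(-5 - 6)/(-6) = F + (1/2)*(-1/6)*(-11) = F + 11/12 = 11/12 + F)
1/m(H(B)) = 1/(11/12 + (-5)**2) = 1/(11/12 + 25) = 1/(311/12) = 12/311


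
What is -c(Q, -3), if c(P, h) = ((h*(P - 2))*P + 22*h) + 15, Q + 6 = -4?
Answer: 411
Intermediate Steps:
Q = -10 (Q = -6 - 4 = -10)
c(P, h) = 15 + 22*h + P*h*(-2 + P) (c(P, h) = ((h*(-2 + P))*P + 22*h) + 15 = (P*h*(-2 + P) + 22*h) + 15 = (22*h + P*h*(-2 + P)) + 15 = 15 + 22*h + P*h*(-2 + P))
-c(Q, -3) = -(15 + 22*(-3) - 3*(-10)² - 2*(-10)*(-3)) = -(15 - 66 - 3*100 - 60) = -(15 - 66 - 300 - 60) = -1*(-411) = 411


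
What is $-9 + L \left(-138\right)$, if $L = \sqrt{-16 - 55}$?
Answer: $-9 - 138 i \sqrt{71} \approx -9.0 - 1162.8 i$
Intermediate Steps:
$L = i \sqrt{71}$ ($L = \sqrt{-71} = i \sqrt{71} \approx 8.4261 i$)
$-9 + L \left(-138\right) = -9 + i \sqrt{71} \left(-138\right) = -9 - 138 i \sqrt{71}$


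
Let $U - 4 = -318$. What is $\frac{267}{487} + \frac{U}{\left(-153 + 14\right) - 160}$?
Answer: $\frac{232751}{145613} \approx 1.5984$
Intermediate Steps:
$U = -314$ ($U = 4 - 318 = -314$)
$\frac{267}{487} + \frac{U}{\left(-153 + 14\right) - 160} = \frac{267}{487} - \frac{314}{\left(-153 + 14\right) - 160} = 267 \cdot \frac{1}{487} - \frac{314}{-139 - 160} = \frac{267}{487} - \frac{314}{-299} = \frac{267}{487} - - \frac{314}{299} = \frac{267}{487} + \frac{314}{299} = \frac{232751}{145613}$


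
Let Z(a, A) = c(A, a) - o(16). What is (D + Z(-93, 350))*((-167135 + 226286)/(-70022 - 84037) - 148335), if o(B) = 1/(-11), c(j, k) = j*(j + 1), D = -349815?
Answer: 19017874686832808/564883 ≈ 3.3667e+10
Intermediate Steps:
c(j, k) = j*(1 + j)
o(B) = -1/11
Z(a, A) = 1/11 + A*(1 + A) (Z(a, A) = A*(1 + A) - 1*(-1/11) = A*(1 + A) + 1/11 = 1/11 + A*(1 + A))
(D + Z(-93, 350))*((-167135 + 226286)/(-70022 - 84037) - 148335) = (-349815 + (1/11 + 350 + 350**2))*((-167135 + 226286)/(-70022 - 84037) - 148335) = (-349815 + (1/11 + 350 + 122500))*(59151/(-154059) - 148335) = (-349815 + 1351351/11)*(59151*(-1/154059) - 148335) = -2496614*(-19717/51353 - 148335)/11 = -2496614/11*(-7617466972/51353) = 19017874686832808/564883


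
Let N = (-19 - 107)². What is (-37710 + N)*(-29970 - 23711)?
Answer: 1172070954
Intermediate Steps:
N = 15876 (N = (-126)² = 15876)
(-37710 + N)*(-29970 - 23711) = (-37710 + 15876)*(-29970 - 23711) = -21834*(-53681) = 1172070954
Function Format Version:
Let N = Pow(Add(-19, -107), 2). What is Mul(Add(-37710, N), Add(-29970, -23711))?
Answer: 1172070954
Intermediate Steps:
N = 15876 (N = Pow(-126, 2) = 15876)
Mul(Add(-37710, N), Add(-29970, -23711)) = Mul(Add(-37710, 15876), Add(-29970, -23711)) = Mul(-21834, -53681) = 1172070954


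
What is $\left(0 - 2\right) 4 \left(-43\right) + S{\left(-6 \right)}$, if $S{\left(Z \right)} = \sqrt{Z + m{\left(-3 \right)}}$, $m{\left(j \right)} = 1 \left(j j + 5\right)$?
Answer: $344 + 2 \sqrt{2} \approx 346.83$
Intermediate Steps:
$m{\left(j \right)} = 5 + j^{2}$ ($m{\left(j \right)} = 1 \left(j^{2} + 5\right) = 1 \left(5 + j^{2}\right) = 5 + j^{2}$)
$S{\left(Z \right)} = \sqrt{14 + Z}$ ($S{\left(Z \right)} = \sqrt{Z + \left(5 + \left(-3\right)^{2}\right)} = \sqrt{Z + \left(5 + 9\right)} = \sqrt{Z + 14} = \sqrt{14 + Z}$)
$\left(0 - 2\right) 4 \left(-43\right) + S{\left(-6 \right)} = \left(0 - 2\right) 4 \left(-43\right) + \sqrt{14 - 6} = \left(-2\right) 4 \left(-43\right) + \sqrt{8} = \left(-8\right) \left(-43\right) + 2 \sqrt{2} = 344 + 2 \sqrt{2}$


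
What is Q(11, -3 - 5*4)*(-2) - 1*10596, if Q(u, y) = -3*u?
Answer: -10530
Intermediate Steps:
Q(11, -3 - 5*4)*(-2) - 1*10596 = -3*11*(-2) - 1*10596 = -33*(-2) - 10596 = 66 - 10596 = -10530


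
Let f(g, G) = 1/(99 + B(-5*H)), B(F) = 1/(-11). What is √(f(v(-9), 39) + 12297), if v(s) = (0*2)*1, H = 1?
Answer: √227445499/136 ≈ 110.89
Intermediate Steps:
B(F) = -1/11
v(s) = 0 (v(s) = 0*1 = 0)
f(g, G) = 11/1088 (f(g, G) = 1/(99 - 1/11) = 1/(1088/11) = 11/1088)
√(f(v(-9), 39) + 12297) = √(11/1088 + 12297) = √(13379147/1088) = √227445499/136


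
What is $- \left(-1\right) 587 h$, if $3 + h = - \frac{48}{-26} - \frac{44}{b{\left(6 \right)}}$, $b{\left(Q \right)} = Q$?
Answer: $- \frac{194297}{39} \approx -4982.0$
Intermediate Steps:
$h = - \frac{331}{39}$ ($h = -3 - \left(- \frac{24}{13} + \frac{22}{3}\right) = -3 - \frac{214}{39} = - \frac{331}{39} \approx -8.4872$)
$- \left(-1\right) 587 h = - \left(-1\right) 587 \left(- \frac{331}{39}\right) = \left(-1\right) \left(-587\right) \left(- \frac{331}{39}\right) = 587 \left(- \frac{331}{39}\right) = - \frac{194297}{39}$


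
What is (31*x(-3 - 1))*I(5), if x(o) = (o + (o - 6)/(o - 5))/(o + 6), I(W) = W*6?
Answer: -4030/3 ≈ -1343.3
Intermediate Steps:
I(W) = 6*W
x(o) = (o + (-6 + o)/(-5 + o))/(6 + o)
(31*x(-3 - 1))*I(5) = (31*((-6 + (-3 - 1)² - 4*(-3 - 1))/(-30 + (-3 - 1) + (-3 - 1)²)))*(6*5) = (31*((-6 + (-4)² - 4*(-4))/(-30 - 4 + (-4)²)))*30 = (31*((-6 + 16 + 16)/(-30 - 4 + 16)))*30 = (31*(26/(-18)))*30 = (31*(-1/18*26))*30 = (31*(-13/9))*30 = -403/9*30 = -4030/3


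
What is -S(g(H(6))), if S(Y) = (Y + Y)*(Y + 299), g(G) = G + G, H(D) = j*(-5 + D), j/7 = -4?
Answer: 27216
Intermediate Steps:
j = -28 (j = 7*(-4) = -28)
H(D) = 140 - 28*D (H(D) = -28*(-5 + D) = 140 - 28*D)
g(G) = 2*G
S(Y) = 2*Y*(299 + Y) (S(Y) = (2*Y)*(299 + Y) = 2*Y*(299 + Y))
-S(g(H(6))) = -2*2*(140 - 28*6)*(299 + 2*(140 - 28*6)) = -2*2*(140 - 168)*(299 + 2*(140 - 168)) = -2*2*(-28)*(299 + 2*(-28)) = -2*(-56)*(299 - 56) = -2*(-56)*243 = -1*(-27216) = 27216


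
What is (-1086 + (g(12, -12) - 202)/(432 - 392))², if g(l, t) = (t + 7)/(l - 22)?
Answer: 7618322089/6400 ≈ 1.1904e+6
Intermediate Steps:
g(l, t) = (7 + t)/(-22 + l)
(-1086 + (g(12, -12) - 202)/(432 - 392))² = (-1086 + ((7 - 12)/(-22 + 12) - 202)/(432 - 392))² = (-1086 + (-5/(-10) - 202)/40)² = (-1086 + (-⅒*(-5) - 202)*(1/40))² = (-1086 + (½ - 202)*(1/40))² = (-1086 - 403/2*1/40)² = (-1086 - 403/80)² = (-87283/80)² = 7618322089/6400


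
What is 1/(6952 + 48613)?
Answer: 1/55565 ≈ 1.7997e-5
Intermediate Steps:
1/(6952 + 48613) = 1/55565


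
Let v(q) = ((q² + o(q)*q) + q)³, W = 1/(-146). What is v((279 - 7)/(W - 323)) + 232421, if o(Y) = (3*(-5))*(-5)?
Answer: -231979781894556631195533652642283/10999869281817282884907581041 ≈ -21089.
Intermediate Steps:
o(Y) = 75 (o(Y) = -15*(-5) = 75)
W = -1/146 ≈ -0.0068493
v(q) = (q² + 76*q)³ (v(q) = ((q² + 75*q) + q)³ = (q² + 76*q)³)
v((279 - 7)/(W - 323)) + 232421 = ((279 - 7)/(-1/146 - 323))³*(76 + (279 - 7)/(-1/146 - 323))³ + 232421 = (272/(-47159/146))³*(76 + 272/(-47159/146))³ + 232421 = (272*(-146/47159))³*(76 + 272*(-146/47159))³ + 232421 = (-39712/47159)³*(76 - 39712/47159)³ + 232421 = -62627529392128*(3544372/47159)³/104880261640679 + 232421 = -62627529392128/104880261640679*44526431543926166848/104880261640679 + 232421 = -2788580400243811336588638545772544/10999869281817282884907581041 + 232421 = -231979781894556631195533652642283/10999869281817282884907581041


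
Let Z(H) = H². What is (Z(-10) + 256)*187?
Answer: 66572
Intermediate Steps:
(Z(-10) + 256)*187 = ((-10)² + 256)*187 = (100 + 256)*187 = 356*187 = 66572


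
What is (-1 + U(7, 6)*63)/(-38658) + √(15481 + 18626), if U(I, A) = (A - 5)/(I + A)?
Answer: -25/251277 + √34107 ≈ 184.68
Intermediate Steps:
U(I, A) = (-5 + A)/(A + I)
(-1 + U(7, 6)*63)/(-38658) + √(15481 + 18626) = (-1 + ((-5 + 6)/(6 + 7))*63)/(-38658) + √(15481 + 18626) = (-1 + (1/13)*63)*(-1/38658) + √34107 = (-1 + 63/13)*(-1/38658) + √34107 = (50/13)*(-1/38658) + √34107 = -25/251277 + √34107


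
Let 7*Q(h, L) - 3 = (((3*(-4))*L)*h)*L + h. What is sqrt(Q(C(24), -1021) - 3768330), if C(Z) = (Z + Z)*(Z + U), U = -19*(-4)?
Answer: I*sqrt(420496825749)/7 ≈ 92637.0*I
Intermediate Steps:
U = 76
C(Z) = 2*Z*(76 + Z) (C(Z) = (Z + Z)*(Z + 76) = (2*Z)*(76 + Z) = 2*Z*(76 + Z))
Q(h, L) = 3/7 + h/7 - 12*h*L**2/7 (Q(h, L) = 3/7 + ((((3*(-4))*L)*h)*L + h)/7 = 3/7 + (((-12*L)*h)*L + h)/7 = 3/7 + ((-12*L*h)*L + h)/7 = 3/7 + (-12*h*L**2 + h)/7 = 3/7 + (h - 12*h*L**2)/7 = 3/7 + (h/7 - 12*h*L**2/7) = 3/7 + h/7 - 12*h*L**2/7)
sqrt(Q(C(24), -1021) - 3768330) = sqrt((3/7 + (2*24*(76 + 24))/7 - 12/7*2*24*(76 + 24)*(-1021)**2) - 3768330) = sqrt((3/7 + (2*24*100)/7 - 12/7*2*24*100*1042441) - 3768330) = sqrt((3/7 + (1/7)*4800 - 12/7*4800*1042441) - 3768330) = sqrt((3/7 + 4800/7 - 60044601600/7) - 3768330) = sqrt(-60044596797/7 - 3768330) = sqrt(-60070975107/7) = I*sqrt(420496825749)/7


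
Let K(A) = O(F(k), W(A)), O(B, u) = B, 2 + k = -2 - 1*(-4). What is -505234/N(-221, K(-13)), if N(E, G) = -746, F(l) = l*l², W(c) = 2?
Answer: 252617/373 ≈ 677.26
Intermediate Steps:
k = 0 (k = -2 + (-2 - 1*(-4)) = -2 + (-2 + 4) = -2 + 2 = 0)
F(l) = l³
K(A) = 0 (K(A) = 0³ = 0)
-505234/N(-221, K(-13)) = -505234/(-746) = -505234*(-1/746) = 252617/373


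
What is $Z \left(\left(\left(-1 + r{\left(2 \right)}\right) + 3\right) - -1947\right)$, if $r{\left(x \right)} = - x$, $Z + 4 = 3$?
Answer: $-1947$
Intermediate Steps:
$Z = -1$ ($Z = -4 + 3 = -1$)
$Z \left(\left(\left(-1 + r{\left(2 \right)}\right) + 3\right) - -1947\right) = - (\left(\left(-1 - 2\right) + 3\right) - -1947) = - (\left(\left(-1 - 2\right) + 3\right) + 1947) = - (\left(-3 + 3\right) + 1947) = - (0 + 1947) = \left(-1\right) 1947 = -1947$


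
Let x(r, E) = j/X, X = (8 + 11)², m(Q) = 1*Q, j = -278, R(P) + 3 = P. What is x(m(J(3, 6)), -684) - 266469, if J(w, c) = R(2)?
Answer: -96195587/361 ≈ -2.6647e+5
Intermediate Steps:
R(P) = -3 + P
J(w, c) = -1 (J(w, c) = -3 + 2 = -1)
m(Q) = Q
X = 361 (X = 19² = 361)
x(r, E) = -278/361
x(m(J(3, 6)), -684) - 266469 = -278/361 - 266469 = -96195587/361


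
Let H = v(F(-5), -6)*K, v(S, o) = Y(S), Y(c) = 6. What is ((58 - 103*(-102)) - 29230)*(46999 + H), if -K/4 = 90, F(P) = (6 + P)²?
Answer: -836964774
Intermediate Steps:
K = -360 (K = -4*90 = -360)
v(S, o) = 6
H = -2160 (H = 6*(-360) = -2160)
((58 - 103*(-102)) - 29230)*(46999 + H) = ((58 - 103*(-102)) - 29230)*(46999 - 2160) = ((58 + 10506) - 29230)*44839 = (10564 - 29230)*44839 = -18666*44839 = -836964774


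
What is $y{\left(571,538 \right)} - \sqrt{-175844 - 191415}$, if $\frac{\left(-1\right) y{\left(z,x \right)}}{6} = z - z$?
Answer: $- i \sqrt{367259} \approx - 606.02 i$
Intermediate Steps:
$y{\left(z,x \right)} = 0$ ($y{\left(z,x \right)} = - 6 \left(z - z\right) = \left(-6\right) 0 = 0$)
$y{\left(571,538 \right)} - \sqrt{-175844 - 191415} = 0 - \sqrt{-175844 - 191415} = 0 - \sqrt{-367259} = 0 - i \sqrt{367259} = - i \sqrt{367259}$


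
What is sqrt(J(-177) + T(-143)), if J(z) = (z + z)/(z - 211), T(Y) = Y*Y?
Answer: sqrt(769652902)/194 ≈ 143.00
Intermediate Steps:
T(Y) = Y**2
J(z) = 2*z/(-211 + z) (J(z) = (2*z)/(-211 + z) = 2*z/(-211 + z))
sqrt(J(-177) + T(-143)) = sqrt(2*(-177)/(-211 - 177) + (-143)**2) = sqrt(2*(-177)/(-388) + 20449) = sqrt(2*(-177)*(-1/388) + 20449) = sqrt(177/194 + 20449) = sqrt(3967283/194) = sqrt(769652902)/194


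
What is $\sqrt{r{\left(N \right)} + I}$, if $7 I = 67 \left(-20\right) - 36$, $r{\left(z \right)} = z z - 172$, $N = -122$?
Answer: $\frac{2 \sqrt{177814}}{7} \approx 120.48$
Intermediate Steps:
$r{\left(z \right)} = -172 + z^{2}$ ($r{\left(z \right)} = z^{2} - 172 = -172 + z^{2}$)
$I = - \frac{1376}{7}$ ($I = \frac{67 \left(-20\right) - 36}{7} = \frac{-1340 - 36}{7} = \frac{1}{7} \left(-1376\right) = - \frac{1376}{7} \approx -196.57$)
$\sqrt{r{\left(N \right)} + I} = \sqrt{\left(-172 + \left(-122\right)^{2}\right) - \frac{1376}{7}} = \sqrt{\left(-172 + 14884\right) - \frac{1376}{7}} = \sqrt{14712 - \frac{1376}{7}} = \sqrt{\frac{101608}{7}} = \frac{2 \sqrt{177814}}{7}$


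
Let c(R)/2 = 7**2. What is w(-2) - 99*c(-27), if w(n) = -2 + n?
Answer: -9706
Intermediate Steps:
c(R) = 98 (c(R) = 2*7**2 = 2*49 = 98)
w(-2) - 99*c(-27) = (-2 - 2) - 99*98 = -4 - 9702 = -9706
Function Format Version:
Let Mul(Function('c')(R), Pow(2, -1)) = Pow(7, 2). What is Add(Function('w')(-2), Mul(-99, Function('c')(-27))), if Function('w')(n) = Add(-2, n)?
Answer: -9706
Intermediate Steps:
Function('c')(R) = 98 (Function('c')(R) = Mul(2, Pow(7, 2)) = Mul(2, 49) = 98)
Add(Function('w')(-2), Mul(-99, Function('c')(-27))) = Add(Add(-2, -2), Mul(-99, 98)) = Add(-4, -9702) = -9706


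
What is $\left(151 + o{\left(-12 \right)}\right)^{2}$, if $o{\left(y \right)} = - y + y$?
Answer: $22801$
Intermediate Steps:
$o{\left(y \right)} = 0$
$\left(151 + o{\left(-12 \right)}\right)^{2} = \left(151 + 0\right)^{2} = 151^{2} = 22801$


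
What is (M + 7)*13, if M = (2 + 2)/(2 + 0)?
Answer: 117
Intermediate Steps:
M = 2 (M = 4/2 = 4*(½) = 2)
(M + 7)*13 = (2 + 7)*13 = 9*13 = 117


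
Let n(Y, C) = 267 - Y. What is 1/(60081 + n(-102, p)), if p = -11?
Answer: 1/60450 ≈ 1.6543e-5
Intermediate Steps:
1/(60081 + n(-102, p)) = 1/(60081 + (267 - 1*(-102))) = 1/(60081 + (267 + 102)) = 1/(60081 + 369) = 1/60450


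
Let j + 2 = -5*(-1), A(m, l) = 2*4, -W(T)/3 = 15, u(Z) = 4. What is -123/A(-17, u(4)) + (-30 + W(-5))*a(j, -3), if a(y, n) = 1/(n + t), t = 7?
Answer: -273/8 ≈ -34.125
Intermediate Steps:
W(T) = -45 (W(T) = -3*15 = -45)
A(m, l) = 8
j = 3 (j = -2 - 5*(-1) = -2 + 5 = 3)
a(y, n) = 1/(7 + n) (a(y, n) = 1/(n + 7) = 1/(7 + n))
-123/A(-17, u(4)) + (-30 + W(-5))*a(j, -3) = -123/8 + (-30 - 45)/(7 - 3) = -123*⅛ - 75/4 = -123/8 - 75*¼ = -123/8 - 75/4 = -273/8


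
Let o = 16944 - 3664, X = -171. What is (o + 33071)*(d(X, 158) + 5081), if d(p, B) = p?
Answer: 227583410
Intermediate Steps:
o = 13280
(o + 33071)*(d(X, 158) + 5081) = (13280 + 33071)*(-171 + 5081) = 46351*4910 = 227583410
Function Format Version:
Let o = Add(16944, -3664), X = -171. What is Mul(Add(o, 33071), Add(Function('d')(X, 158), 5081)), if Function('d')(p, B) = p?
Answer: 227583410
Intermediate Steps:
o = 13280
Mul(Add(o, 33071), Add(Function('d')(X, 158), 5081)) = Mul(Add(13280, 33071), Add(-171, 5081)) = Mul(46351, 4910) = 227583410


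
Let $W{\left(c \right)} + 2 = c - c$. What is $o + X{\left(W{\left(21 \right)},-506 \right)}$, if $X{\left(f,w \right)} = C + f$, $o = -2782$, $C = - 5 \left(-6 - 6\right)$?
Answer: $-2724$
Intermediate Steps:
$W{\left(c \right)} = -2$ ($W{\left(c \right)} = -2 + \left(c - c\right) = -2 + 0 = -2$)
$C = 60$ ($C = \left(-5\right) \left(-12\right) = 60$)
$X{\left(f,w \right)} = 60 + f$
$o + X{\left(W{\left(21 \right)},-506 \right)} = -2782 + \left(60 - 2\right) = -2782 + 58 = -2724$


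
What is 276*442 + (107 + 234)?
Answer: 122333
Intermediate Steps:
276*442 + (107 + 234) = 121992 + 341 = 122333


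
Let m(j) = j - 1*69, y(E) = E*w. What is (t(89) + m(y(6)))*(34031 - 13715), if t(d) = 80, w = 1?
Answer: 345372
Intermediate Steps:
y(E) = E (y(E) = E*1 = E)
m(j) = -69 + j (m(j) = j - 69 = -69 + j)
(t(89) + m(y(6)))*(34031 - 13715) = (80 + (-69 + 6))*(34031 - 13715) = (80 - 63)*20316 = 17*20316 = 345372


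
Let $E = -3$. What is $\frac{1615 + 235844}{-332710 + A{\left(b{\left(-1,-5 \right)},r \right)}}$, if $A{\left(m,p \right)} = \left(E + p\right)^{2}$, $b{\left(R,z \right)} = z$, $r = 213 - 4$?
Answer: $- \frac{79153}{96758} \approx -0.81805$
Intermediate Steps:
$r = 209$
$A{\left(m,p \right)} = \left(-3 + p\right)^{2}$
$\frac{1615 + 235844}{-332710 + A{\left(b{\left(-1,-5 \right)},r \right)}} = \frac{1615 + 235844}{-332710 + \left(-3 + 209\right)^{2}} = \frac{237459}{-332710 + 206^{2}} = \frac{237459}{-332710 + 42436} = \frac{237459}{-290274} = 237459 \left(- \frac{1}{290274}\right) = - \frac{79153}{96758}$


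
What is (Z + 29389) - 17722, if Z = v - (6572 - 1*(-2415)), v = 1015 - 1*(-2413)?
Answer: 6108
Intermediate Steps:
v = 3428 (v = 1015 + 2413 = 3428)
Z = -5559 (Z = 3428 - (6572 - 1*(-2415)) = 3428 - (6572 + 2415) = 3428 - 1*8987 = 3428 - 8987 = -5559)
(Z + 29389) - 17722 = (-5559 + 29389) - 17722 = 23830 - 17722 = 6108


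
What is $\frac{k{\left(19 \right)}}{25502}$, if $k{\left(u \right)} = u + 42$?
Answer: $\frac{61}{25502} \approx 0.002392$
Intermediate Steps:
$k{\left(u \right)} = 42 + u$
$\frac{k{\left(19 \right)}}{25502} = \frac{42 + 19}{25502} = 61 \cdot \frac{1}{25502} = \frac{61}{25502}$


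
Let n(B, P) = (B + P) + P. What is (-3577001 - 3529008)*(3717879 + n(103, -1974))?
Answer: -26391959030306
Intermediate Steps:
n(B, P) = B + 2*P
(-3577001 - 3529008)*(3717879 + n(103, -1974)) = (-3577001 - 3529008)*(3717879 + (103 + 2*(-1974))) = -7106009*(3717879 + (103 - 3948)) = -7106009*(3717879 - 3845) = -7106009*3714034 = -26391959030306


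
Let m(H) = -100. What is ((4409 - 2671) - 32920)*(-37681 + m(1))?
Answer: 1178087142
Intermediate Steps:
((4409 - 2671) - 32920)*(-37681 + m(1)) = ((4409 - 2671) - 32920)*(-37681 - 100) = (1738 - 32920)*(-37781) = -31182*(-37781) = 1178087142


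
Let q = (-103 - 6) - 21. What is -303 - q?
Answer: -173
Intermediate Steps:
q = -130 (q = -109 - 21 = -130)
-303 - q = -303 - 1*(-130) = -303 + 130 = -173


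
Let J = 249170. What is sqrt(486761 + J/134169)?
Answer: sqrt(8762374228482651)/134169 ≈ 697.68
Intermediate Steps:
sqrt(486761 + J/134169) = sqrt(486761 + 249170/134169) = sqrt(65308485779/134169) = sqrt(8762374228482651)/134169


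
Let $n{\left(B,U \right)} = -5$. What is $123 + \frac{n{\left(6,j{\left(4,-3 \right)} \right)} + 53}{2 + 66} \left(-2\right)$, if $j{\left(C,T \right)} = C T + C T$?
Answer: $\frac{2067}{17} \approx 121.59$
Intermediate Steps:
$j{\left(C,T \right)} = 2 C T$
$123 + \frac{n{\left(6,j{\left(4,-3 \right)} \right)} + 53}{2 + 66} \left(-2\right) = 123 + \frac{-5 + 53}{2 + 66} \left(-2\right) = 123 + \frac{48}{68} \left(-2\right) = 123 + 48 \cdot \frac{1}{68} \left(-2\right) = 123 + \frac{12}{17} \left(-2\right) = 123 - \frac{24}{17} = \frac{2067}{17}$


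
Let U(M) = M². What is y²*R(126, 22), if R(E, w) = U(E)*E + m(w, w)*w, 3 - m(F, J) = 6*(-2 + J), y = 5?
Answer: 49945050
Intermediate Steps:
m(F, J) = 15 - 6*J (m(F, J) = 3 - 6*(-2 + J) = 3 - (-12 + 6*J) = 3 + (12 - 6*J) = 15 - 6*J)
R(E, w) = E³ + w*(15 - 6*w) (R(E, w) = E²*E + (15 - 6*w)*w = E³ + w*(15 - 6*w))
y²*R(126, 22) = 5²*(126³ - 3*22*(-5 + 2*22)) = 25*(2000376 - 3*22*(-5 + 44)) = 25*(2000376 - 3*22*39) = 25*(2000376 - 2574) = 25*1997802 = 49945050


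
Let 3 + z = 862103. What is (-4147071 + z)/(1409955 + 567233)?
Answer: -3284971/1977188 ≈ -1.6614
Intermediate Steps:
z = 862100 (z = -3 + 862103 = 862100)
(-4147071 + z)/(1409955 + 567233) = (-4147071 + 862100)/(1409955 + 567233) = -3284971/1977188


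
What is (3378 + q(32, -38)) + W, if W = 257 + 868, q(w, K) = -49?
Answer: 4454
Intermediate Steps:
W = 1125
(3378 + q(32, -38)) + W = (3378 - 49) + 1125 = 3329 + 1125 = 4454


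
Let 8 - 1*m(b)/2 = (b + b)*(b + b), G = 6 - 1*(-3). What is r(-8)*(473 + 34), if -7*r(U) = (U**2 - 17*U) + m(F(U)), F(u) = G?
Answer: 219024/7 ≈ 31289.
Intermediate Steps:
G = 9 (G = 6 + 3 = 9)
F(u) = 9
m(b) = 16 - 8*b**2 (m(b) = 16 - 2*(b + b)*(b + b) = 16 - 2*2*b*2*b = 16 - 8*b**2)
r(U) = 632/7 - U**2/7 + 17*U/7 (r(U) = -((U**2 - 17*U) + (16 - 8*9**2))/7 = -((U**2 - 17*U) + (16 - 8*81))/7 = -((U**2 - 17*U) + (16 - 648))/7 = -((U**2 - 17*U) - 632)/7 = -(-632 + U**2 - 17*U)/7 = 632/7 - U**2/7 + 17*U/7)
r(-8)*(473 + 34) = (632/7 - 1/7*(-8)**2 + (17/7)*(-8))*(473 + 34) = (632/7 - 1/7*64 - 136/7)*507 = (632/7 - 64/7 - 136/7)*507 = (432/7)*507 = 219024/7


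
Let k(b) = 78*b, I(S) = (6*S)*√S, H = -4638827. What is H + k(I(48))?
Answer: -4638827 + 89856*√3 ≈ -4.4832e+6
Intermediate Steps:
I(S) = 6*S^(3/2)
H + k(I(48)) = -4638827 + 78*(6*48^(3/2)) = -4638827 + 78*(6*(192*√3)) = -4638827 + 78*(1152*√3) = -4638827 + 89856*√3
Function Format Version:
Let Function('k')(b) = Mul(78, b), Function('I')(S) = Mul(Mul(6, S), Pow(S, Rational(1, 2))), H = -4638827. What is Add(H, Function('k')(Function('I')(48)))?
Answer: Add(-4638827, Mul(89856, Pow(3, Rational(1, 2)))) ≈ -4.4832e+6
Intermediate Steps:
Function('I')(S) = Mul(6, Pow(S, Rational(3, 2)))
Add(H, Function('k')(Function('I')(48))) = Add(-4638827, Mul(78, Mul(6, Pow(48, Rational(3, 2))))) = Add(-4638827, Mul(78, Mul(6, Mul(192, Pow(3, Rational(1, 2)))))) = Add(-4638827, Mul(78, Mul(1152, Pow(3, Rational(1, 2))))) = Add(-4638827, Mul(89856, Pow(3, Rational(1, 2))))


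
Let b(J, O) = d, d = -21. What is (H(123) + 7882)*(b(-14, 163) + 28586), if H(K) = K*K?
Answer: 657309215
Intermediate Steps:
H(K) = K**2
b(J, O) = -21
(H(123) + 7882)*(b(-14, 163) + 28586) = (123**2 + 7882)*(-21 + 28586) = (15129 + 7882)*28565 = 23011*28565 = 657309215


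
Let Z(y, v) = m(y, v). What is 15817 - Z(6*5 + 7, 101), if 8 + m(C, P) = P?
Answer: 15724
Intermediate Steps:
m(C, P) = -8 + P
Z(y, v) = -8 + v
15817 - Z(6*5 + 7, 101) = 15817 - (-8 + 101) = 15817 - 1*93 = 15817 - 93 = 15724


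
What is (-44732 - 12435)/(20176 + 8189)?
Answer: -57167/28365 ≈ -2.0154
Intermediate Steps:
(-44732 - 12435)/(20176 + 8189) = -57167/28365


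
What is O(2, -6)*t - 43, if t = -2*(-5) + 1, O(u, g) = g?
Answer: -109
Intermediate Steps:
t = 11 (t = 10 + 1 = 11)
O(2, -6)*t - 43 = -6*11 - 43 = -66 - 43 = -109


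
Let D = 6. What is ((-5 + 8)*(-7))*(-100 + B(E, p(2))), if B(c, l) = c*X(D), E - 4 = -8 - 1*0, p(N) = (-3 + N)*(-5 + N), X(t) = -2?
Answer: 1932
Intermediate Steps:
p(N) = (-5 + N)*(-3 + N)
E = -4 (E = 4 + (-8 - 1*0) = 4 + (-8 + 0) = 4 - 8 = -4)
B(c, l) = -2*c (B(c, l) = c*(-2) = -2*c)
((-5 + 8)*(-7))*(-100 + B(E, p(2))) = ((-5 + 8)*(-7))*(-100 - 2*(-4)) = (3*(-7))*(-100 + 8) = -21*(-92) = 1932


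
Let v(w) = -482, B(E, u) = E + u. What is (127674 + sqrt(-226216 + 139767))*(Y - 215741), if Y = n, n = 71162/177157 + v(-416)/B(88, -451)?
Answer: -34731731663642874/1260941 - 816103474403*I*sqrt(86449)/3782823 ≈ -2.7544e+10 - 6.3432e+7*I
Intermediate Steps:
n = 6542440/3782823 (n = 71162/177157 - 482/(88 - 451) = 71162*(1/177157) - 482/(-363) = 4186/10421 - 482*(-1/363) = 4186/10421 + 482/363 = 6542440/3782823 ≈ 1.7295)
Y = 6542440/3782823 ≈ 1.7295
(127674 + sqrt(-226216 + 139767))*(Y - 215741) = (127674 + sqrt(-226216 + 139767))*(6542440/3782823 - 215741) = (127674 + sqrt(-86449))*(-816103474403/3782823) = (127674 + I*sqrt(86449))*(-816103474403/3782823) = -34731731663642874/1260941 - 816103474403*I*sqrt(86449)/3782823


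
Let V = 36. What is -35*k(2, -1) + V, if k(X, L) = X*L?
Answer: 106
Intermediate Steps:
k(X, L) = L*X
-35*k(2, -1) + V = -(-35)*2 + 36 = -35*(-2) + 36 = 70 + 36 = 106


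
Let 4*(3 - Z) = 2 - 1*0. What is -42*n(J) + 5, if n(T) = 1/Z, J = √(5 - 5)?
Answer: -59/5 ≈ -11.800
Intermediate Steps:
J = 0 (J = √0 = 0)
Z = 5/2 (Z = 3 - (2 - 1*0)/4 = 3 - (2 + 0)/4 = 3 - ¼*2 = 3 - ½ = 5/2 ≈ 2.5000)
n(T) = ⅖ (n(T) = 1/(5/2) = ⅖)
-42*n(J) + 5 = -42*⅖ + 5 = -84/5 + 5 = -59/5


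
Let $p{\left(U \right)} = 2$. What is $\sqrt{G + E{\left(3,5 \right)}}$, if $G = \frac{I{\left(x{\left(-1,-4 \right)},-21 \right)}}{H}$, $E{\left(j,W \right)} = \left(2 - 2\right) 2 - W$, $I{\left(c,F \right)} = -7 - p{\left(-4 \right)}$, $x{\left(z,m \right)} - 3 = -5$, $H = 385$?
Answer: $\frac{i \sqrt{744590}}{385} \approx 2.2413 i$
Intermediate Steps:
$x{\left(z,m \right)} = -2$ ($x{\left(z,m \right)} = 3 - 5 = -2$)
$I{\left(c,F \right)} = -9$ ($I{\left(c,F \right)} = -7 - 2 = -9$)
$E{\left(j,W \right)} = - W$ ($E{\left(j,W \right)} = 0 \cdot 2 - W = 0 - W = - W$)
$G = - \frac{9}{385} \approx -0.023377$
$\sqrt{G + E{\left(3,5 \right)}} = \sqrt{- \frac{9}{385} - 5} = \sqrt{- \frac{1934}{385}} = \frac{i \sqrt{744590}}{385}$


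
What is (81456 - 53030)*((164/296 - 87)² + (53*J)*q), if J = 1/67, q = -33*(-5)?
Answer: 39649088267099/183446 ≈ 2.1613e+8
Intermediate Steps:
q = 165
J = 1/67 ≈ 0.014925
(81456 - 53030)*((164/296 - 87)² + (53*J)*q) = (81456 - 53030)*((164/296 - 87)² + (53*(1/67))*165) = 28426*((164*(1/296) - 87)² + (53/67)*165) = 28426*((41/74 - 87)² + 8745/67) = 28426*((-6397/74)² + 8745/67) = 28426*(40921609/5476 + 8745/67) = 28426*(2789635423/366892) = 39649088267099/183446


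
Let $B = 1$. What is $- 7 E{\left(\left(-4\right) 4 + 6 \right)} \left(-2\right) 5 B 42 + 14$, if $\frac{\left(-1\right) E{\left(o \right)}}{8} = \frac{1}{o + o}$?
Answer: $1190$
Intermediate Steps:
$E{\left(o \right)} = - \frac{4}{o}$ ($E{\left(o \right)} = - \frac{8}{o + o} = - \frac{8}{2 o} = - 8 \frac{1}{2 o} = - \frac{4}{o}$)
$- 7 E{\left(\left(-4\right) 4 + 6 \right)} \left(-2\right) 5 B 42 + 14 = - 7 - \frac{4}{\left(-4\right) 4 + 6} \left(-2\right) 5 \cdot 1 \cdot 42 + 14 = - 7 - \frac{4}{-16 + 6} \left(\left(-10\right) 1\right) 42 + 14 = - 7 - \frac{4}{-10} \left(-10\right) 42 + 14 = - 7 \left(-4\right) \left(- \frac{1}{10}\right) \left(-10\right) 42 + 14 = - 7 \cdot \frac{2}{5} \left(-10\right) 42 + 14 = \left(-7\right) \left(-4\right) 42 + 14 = 28 \cdot 42 + 14 = 1176 + 14 = 1190$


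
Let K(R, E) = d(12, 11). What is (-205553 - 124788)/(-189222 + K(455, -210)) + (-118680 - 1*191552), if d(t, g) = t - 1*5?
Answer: -58700217539/189215 ≈ -3.1023e+5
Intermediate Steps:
d(t, g) = -5 + t (d(t, g) = t - 5 = -5 + t)
K(R, E) = 7 (K(R, E) = -5 + 12 = 7)
(-205553 - 124788)/(-189222 + K(455, -210)) + (-118680 - 1*191552) = (-205553 - 124788)/(-189222 + 7) + (-118680 - 1*191552) = -330341/(-189215) + (-118680 - 191552) = -330341*(-1/189215) - 310232 = 330341/189215 - 310232 = -58700217539/189215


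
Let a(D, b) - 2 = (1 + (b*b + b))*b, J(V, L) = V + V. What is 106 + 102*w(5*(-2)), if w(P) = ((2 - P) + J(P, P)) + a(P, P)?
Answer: -93326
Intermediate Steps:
J(V, L) = 2*V
a(D, b) = 2 + b*(1 + b + b²) (a(D, b) = 2 + (1 + (b*b + b))*b = 2 + (1 + (b² + b))*b = 2 + (1 + (b + b²))*b = 2 + (1 + b + b²)*b = 2 + b*(1 + b + b²))
w(P) = 4 + P² + P³ + 2*P (w(P) = ((2 - P) + 2*P) + (2 + P + P² + P³) = (2 + P) + (2 + P + P² + P³) = 4 + P² + P³ + 2*P)
106 + 102*w(5*(-2)) = 106 + 102*(4 + (5*(-2))² + (5*(-2))³ + 2*(5*(-2))) = 106 + 102*(4 + (-10)² + (-10)³ + 2*(-10)) = 106 + 102*(4 + 100 - 1000 - 20) = 106 + 102*(-916) = 106 - 93432 = -93326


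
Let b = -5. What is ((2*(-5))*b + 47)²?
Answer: 9409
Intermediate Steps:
((2*(-5))*b + 47)² = ((2*(-5))*(-5) + 47)² = (-10*(-5) + 47)² = (50 + 47)² = 97² = 9409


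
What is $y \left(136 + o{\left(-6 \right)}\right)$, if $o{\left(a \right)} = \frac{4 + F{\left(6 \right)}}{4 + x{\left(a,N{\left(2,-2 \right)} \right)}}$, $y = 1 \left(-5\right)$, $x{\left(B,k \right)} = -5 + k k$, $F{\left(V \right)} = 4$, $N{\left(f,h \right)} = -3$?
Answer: $-685$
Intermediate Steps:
$x{\left(B,k \right)} = -5 + k^{2}$
$y = -5$
$o{\left(a \right)} = 1$ ($o{\left(a \right)} = \frac{4 + 4}{4 - \left(5 - \left(-3\right)^{2}\right)} = \frac{8}{4 + \left(-5 + 9\right)} = \frac{8}{4 + 4} = \frac{8}{8} = 8 \cdot \frac{1}{8} = 1$)
$y \left(136 + o{\left(-6 \right)}\right) = - 5 \left(136 + 1\right) = \left(-5\right) 137 = -685$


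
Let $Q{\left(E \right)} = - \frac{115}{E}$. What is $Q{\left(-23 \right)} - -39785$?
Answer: $39790$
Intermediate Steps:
$Q{\left(-23 \right)} - -39785 = - \frac{115}{-23} - -39785 = \left(-115\right) \left(- \frac{1}{23}\right) + 39785 = 5 + 39785 = 39790$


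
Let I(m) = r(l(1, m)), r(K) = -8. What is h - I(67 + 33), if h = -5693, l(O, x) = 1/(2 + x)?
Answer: -5685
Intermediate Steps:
I(m) = -8
h - I(67 + 33) = -5693 - 1*(-8) = -5693 + 8 = -5685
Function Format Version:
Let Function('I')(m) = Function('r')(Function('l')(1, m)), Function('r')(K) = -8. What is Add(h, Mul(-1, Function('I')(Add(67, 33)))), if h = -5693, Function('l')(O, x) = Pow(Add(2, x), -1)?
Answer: -5685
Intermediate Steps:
Function('I')(m) = -8
Add(h, Mul(-1, Function('I')(Add(67, 33)))) = Add(-5693, Mul(-1, -8)) = Add(-5693, 8) = -5685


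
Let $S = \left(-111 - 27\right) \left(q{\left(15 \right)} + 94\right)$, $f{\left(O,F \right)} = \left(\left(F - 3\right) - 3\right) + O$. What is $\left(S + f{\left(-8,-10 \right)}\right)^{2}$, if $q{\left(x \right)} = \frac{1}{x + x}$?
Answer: $\frac{4225390009}{25} \approx 1.6902 \cdot 10^{8}$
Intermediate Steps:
$f{\left(O,F \right)} = -6 + F + O$ ($f{\left(O,F \right)} = \left(\left(F - 3\right) - 3\right) + O = \left(\left(-3 + F\right) - 3\right) + O = \left(-6 + F\right) + O = -6 + F + O$)
$q{\left(x \right)} = \frac{1}{2 x}$
$S = - \frac{64883}{5}$ ($S = \left(-111 - 27\right) \left(\frac{1}{2 \cdot 15} + 94\right) = - 138 \left(\frac{1}{2} \cdot \frac{1}{15} + 94\right) = - 138 \left(\frac{1}{30} + 94\right) = \left(-138\right) \frac{2821}{30} = - \frac{64883}{5} \approx -12977.0$)
$\left(S + f{\left(-8,-10 \right)}\right)^{2} = \left(- \frac{64883}{5} - 24\right)^{2} = \left(- \frac{65003}{5}\right)^{2} = \frac{4225390009}{25}$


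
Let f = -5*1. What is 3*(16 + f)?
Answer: 33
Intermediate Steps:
f = -5
3*(16 + f) = 3*(16 - 5) = 3*11 = 33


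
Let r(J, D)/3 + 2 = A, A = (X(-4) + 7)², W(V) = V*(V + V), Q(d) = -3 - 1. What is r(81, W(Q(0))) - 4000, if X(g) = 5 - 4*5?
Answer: -3814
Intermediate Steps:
Q(d) = -4
X(g) = -15 (X(g) = 5 - 20 = -15)
W(V) = 2*V² (W(V) = V*(2*V) = 2*V²)
A = 64 (A = (-15 + 7)² = (-8)² = 64)
r(J, D) = 186 (r(J, D) = -6 + 3*64 = -6 + 192 = 186)
r(81, W(Q(0))) - 4000 = 186 - 4000 = -3814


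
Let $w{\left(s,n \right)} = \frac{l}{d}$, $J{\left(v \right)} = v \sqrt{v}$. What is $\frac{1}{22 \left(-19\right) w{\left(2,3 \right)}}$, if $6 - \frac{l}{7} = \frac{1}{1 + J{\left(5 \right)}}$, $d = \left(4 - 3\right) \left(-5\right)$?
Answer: $\frac{149}{523754} + \frac{\sqrt{5}}{523754} \approx 0.00028875$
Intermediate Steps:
$J{\left(v \right)} = v^{\frac{3}{2}}$
$d = -5$ ($d = 1 \left(-5\right) = -5$)
$l = 42 - \frac{7}{1 + 5 \sqrt{5}}$ ($l = 42 - \frac{7}{1 + 5^{\frac{3}{2}}} = 42 - \frac{7}{1 + 5 \sqrt{5}} \approx 41.425$)
$w{\left(s,n \right)} = - \frac{1043}{124} + \frac{7 \sqrt{5}}{124}$ ($w{\left(s,n \right)} = \frac{\frac{5215}{124} - \frac{35 \sqrt{5}}{124}}{-5} = \left(\frac{5215}{124} - \frac{35 \sqrt{5}}{124}\right) \left(- \frac{1}{5}\right) = - \frac{1043}{124} + \frac{7 \sqrt{5}}{124}$)
$\frac{1}{22 \left(-19\right) w{\left(2,3 \right)}} = \frac{1}{22 \left(-19\right) \left(- \frac{1043}{124} + \frac{7 \sqrt{5}}{124}\right)} = \frac{1}{\left(-418\right) \left(- \frac{1043}{124} + \frac{7 \sqrt{5}}{124}\right)} = \frac{1}{\frac{217987}{62} - \frac{1463 \sqrt{5}}{62}}$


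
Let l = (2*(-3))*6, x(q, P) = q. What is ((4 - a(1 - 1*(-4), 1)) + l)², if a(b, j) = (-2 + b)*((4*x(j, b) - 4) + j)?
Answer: 1225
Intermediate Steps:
a(b, j) = (-4 + 5*j)*(-2 + b) (a(b, j) = (-2 + b)*((4*j - 4) + j) = (-2 + b)*((-4 + 4*j) + j) = (-2 + b)*(-4 + 5*j) = (-4 + 5*j)*(-2 + b))
l = -36 (l = -6*6 = -36)
((4 - a(1 - 1*(-4), 1)) + l)² = ((4 - (8 - 10*1 - 4*(1 - 1*(-4)) + 5*(1 - 1*(-4))*1)) - 36)² = ((4 - (8 - 10 - 4*(1 + 4) + 5*(1 + 4)*1)) - 36)² = ((4 - (8 - 10 - 4*5 + 5*5*1)) - 36)² = ((4 - (8 - 10 - 20 + 25)) - 36)² = ((4 - 1*3) - 36)² = ((4 - 3) - 36)² = (1 - 36)² = (-35)² = 1225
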